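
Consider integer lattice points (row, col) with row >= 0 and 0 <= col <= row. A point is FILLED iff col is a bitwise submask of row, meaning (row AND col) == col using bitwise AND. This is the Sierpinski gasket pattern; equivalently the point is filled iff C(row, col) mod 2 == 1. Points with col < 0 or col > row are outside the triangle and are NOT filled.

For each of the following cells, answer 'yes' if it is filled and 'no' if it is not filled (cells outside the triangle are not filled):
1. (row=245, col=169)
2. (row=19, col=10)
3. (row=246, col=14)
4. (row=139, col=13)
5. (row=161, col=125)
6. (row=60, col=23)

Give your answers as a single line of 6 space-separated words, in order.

Answer: no no no no no no

Derivation:
(245,169): row=0b11110101, col=0b10101001, row AND col = 0b10100001 = 161; 161 != 169 -> empty
(19,10): row=0b10011, col=0b1010, row AND col = 0b10 = 2; 2 != 10 -> empty
(246,14): row=0b11110110, col=0b1110, row AND col = 0b110 = 6; 6 != 14 -> empty
(139,13): row=0b10001011, col=0b1101, row AND col = 0b1001 = 9; 9 != 13 -> empty
(161,125): row=0b10100001, col=0b1111101, row AND col = 0b100001 = 33; 33 != 125 -> empty
(60,23): row=0b111100, col=0b10111, row AND col = 0b10100 = 20; 20 != 23 -> empty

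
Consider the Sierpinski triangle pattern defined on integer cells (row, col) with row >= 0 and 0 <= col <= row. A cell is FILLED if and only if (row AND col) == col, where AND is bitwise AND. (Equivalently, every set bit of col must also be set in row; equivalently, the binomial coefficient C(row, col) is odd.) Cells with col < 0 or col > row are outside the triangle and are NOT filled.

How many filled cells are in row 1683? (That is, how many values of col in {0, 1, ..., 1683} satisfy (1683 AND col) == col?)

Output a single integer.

1683 in binary = 11010010011
popcount(1683) = number of 1-bits in 11010010011 = 6
A col c satisfies (1683 AND c) == c iff every set bit of c is also set in 1683; each of the 6 set bits of 1683 can independently be on or off in c.
count = 2^6 = 64

Answer: 64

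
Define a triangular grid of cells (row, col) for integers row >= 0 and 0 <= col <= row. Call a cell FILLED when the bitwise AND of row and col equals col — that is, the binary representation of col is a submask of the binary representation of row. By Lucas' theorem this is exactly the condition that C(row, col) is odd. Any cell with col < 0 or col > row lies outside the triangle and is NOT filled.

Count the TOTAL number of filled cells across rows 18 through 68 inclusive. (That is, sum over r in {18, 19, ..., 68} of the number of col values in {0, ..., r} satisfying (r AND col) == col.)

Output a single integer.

r18=10010 pc2: +4 =4
r19=10011 pc3: +8 =12
r20=10100 pc2: +4 =16
r21=10101 pc3: +8 =24
r22=10110 pc3: +8 =32
r23=10111 pc4: +16 =48
r24=11000 pc2: +4 =52
r25=11001 pc3: +8 =60
r26=11010 pc3: +8 =68
r27=11011 pc4: +16 =84
r28=11100 pc3: +8 =92
r29=11101 pc4: +16 =108
r30=11110 pc4: +16 =124
r31=11111 pc5: +32 =156
r32=100000 pc1: +2 =158
r33=100001 pc2: +4 =162
r34=100010 pc2: +4 =166
r35=100011 pc3: +8 =174
r36=100100 pc2: +4 =178
r37=100101 pc3: +8 =186
r38=100110 pc3: +8 =194
r39=100111 pc4: +16 =210
r40=101000 pc2: +4 =214
r41=101001 pc3: +8 =222
r42=101010 pc3: +8 =230
r43=101011 pc4: +16 =246
r44=101100 pc3: +8 =254
r45=101101 pc4: +16 =270
r46=101110 pc4: +16 =286
r47=101111 pc5: +32 =318
r48=110000 pc2: +4 =322
r49=110001 pc3: +8 =330
r50=110010 pc3: +8 =338
r51=110011 pc4: +16 =354
r52=110100 pc3: +8 =362
r53=110101 pc4: +16 =378
r54=110110 pc4: +16 =394
r55=110111 pc5: +32 =426
r56=111000 pc3: +8 =434
r57=111001 pc4: +16 =450
r58=111010 pc4: +16 =466
r59=111011 pc5: +32 =498
r60=111100 pc4: +16 =514
r61=111101 pc5: +32 =546
r62=111110 pc5: +32 =578
r63=111111 pc6: +64 =642
r64=1000000 pc1: +2 =644
r65=1000001 pc2: +4 =648
r66=1000010 pc2: +4 =652
r67=1000011 pc3: +8 =660
r68=1000100 pc2: +4 =664

Answer: 664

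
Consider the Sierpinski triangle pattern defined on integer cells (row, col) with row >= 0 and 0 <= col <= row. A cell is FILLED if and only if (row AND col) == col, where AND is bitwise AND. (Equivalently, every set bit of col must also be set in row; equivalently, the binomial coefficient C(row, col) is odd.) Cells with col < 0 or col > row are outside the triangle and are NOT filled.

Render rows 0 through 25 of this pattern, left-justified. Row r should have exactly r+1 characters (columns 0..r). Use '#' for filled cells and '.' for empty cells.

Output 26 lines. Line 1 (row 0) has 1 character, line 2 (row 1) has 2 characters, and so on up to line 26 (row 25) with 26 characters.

Answer: #
##
#.#
####
#...#
##..##
#.#.#.#
########
#.......#
##......##
#.#.....#.#
####....####
#...#...#...#
##..##..##..##
#.#.#.#.#.#.#.#
################
#...............#
##..............##
#.#.............#.#
####............####
#...#...........#...#
##..##..........##..##
#.#.#.#.........#.#.#.#
########........########
#.......#.......#.......#
##......##......##......##

Derivation:
r0=0: #
r1=1: ##
r2=10: #.#
r3=11: ####
r4=100: #...#
r5=101: ##..##
r6=110: #.#.#.#
r7=111: ########
r8=1000: #.......#
r9=1001: ##......##
r10=1010: #.#.....#.#
r11=1011: ####....####
r12=1100: #...#...#...#
r13=1101: ##..##..##..##
r14=1110: #.#.#.#.#.#.#.#
r15=1111: ################
r16=10000: #...............#
r17=10001: ##..............##
r18=10010: #.#.............#.#
r19=10011: ####............####
r20=10100: #...#...........#...#
r21=10101: ##..##..........##..##
r22=10110: #.#.#.#.........#.#.#.#
r23=10111: ########........########
r24=11000: #.......#.......#.......#
r25=11001: ##......##......##......##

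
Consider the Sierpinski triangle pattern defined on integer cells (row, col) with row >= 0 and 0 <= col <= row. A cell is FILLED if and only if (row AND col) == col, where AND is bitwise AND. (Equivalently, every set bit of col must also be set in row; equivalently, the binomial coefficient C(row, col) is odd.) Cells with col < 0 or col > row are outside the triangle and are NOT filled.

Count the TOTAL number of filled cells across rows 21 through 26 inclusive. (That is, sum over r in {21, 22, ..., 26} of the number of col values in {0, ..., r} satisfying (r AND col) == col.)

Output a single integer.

r21=10101 pc3: +8 =8
r22=10110 pc3: +8 =16
r23=10111 pc4: +16 =32
r24=11000 pc2: +4 =36
r25=11001 pc3: +8 =44
r26=11010 pc3: +8 =52

Answer: 52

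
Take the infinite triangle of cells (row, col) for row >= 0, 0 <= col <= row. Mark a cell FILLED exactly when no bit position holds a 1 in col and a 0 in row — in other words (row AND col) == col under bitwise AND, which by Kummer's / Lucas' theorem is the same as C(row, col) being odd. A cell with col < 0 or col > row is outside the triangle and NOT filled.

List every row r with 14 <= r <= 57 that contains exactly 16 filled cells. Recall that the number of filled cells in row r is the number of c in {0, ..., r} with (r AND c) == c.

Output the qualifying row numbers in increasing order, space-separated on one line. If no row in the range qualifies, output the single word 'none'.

Row r has 2^popcount(r) filled cells, so we need popcount(r) = log2(16) = 4.
Scan r = 14..57 and keep those with exactly 4 one-bits:
r=14=1110 popcount=3 -> skip
r=15=1111 popcount=4 -> KEEP
r=16=10000 popcount=1 -> skip
r=17=10001 popcount=2 -> skip
r=18=10010 popcount=2 -> skip
r=19=10011 popcount=3 -> skip
r=20=10100 popcount=2 -> skip
r=21=10101 popcount=3 -> skip
r=22=10110 popcount=3 -> skip
r=23=10111 popcount=4 -> KEEP
r=24=11000 popcount=2 -> skip
r=25=11001 popcount=3 -> skip
r=26=11010 popcount=3 -> skip
r=27=11011 popcount=4 -> KEEP
r=28=11100 popcount=3 -> skip
r=29=11101 popcount=4 -> KEEP
r=30=11110 popcount=4 -> KEEP
r=31=11111 popcount=5 -> skip
r=32=100000 popcount=1 -> skip
r=33=100001 popcount=2 -> skip
r=34=100010 popcount=2 -> skip
r=35=100011 popcount=3 -> skip
r=36=100100 popcount=2 -> skip
r=37=100101 popcount=3 -> skip
r=38=100110 popcount=3 -> skip
r=39=100111 popcount=4 -> KEEP
r=40=101000 popcount=2 -> skip
r=41=101001 popcount=3 -> skip
r=42=101010 popcount=3 -> skip
r=43=101011 popcount=4 -> KEEP
r=44=101100 popcount=3 -> skip
r=45=101101 popcount=4 -> KEEP
r=46=101110 popcount=4 -> KEEP
r=47=101111 popcount=5 -> skip
r=48=110000 popcount=2 -> skip
r=49=110001 popcount=3 -> skip
r=50=110010 popcount=3 -> skip
r=51=110011 popcount=4 -> KEEP
r=52=110100 popcount=3 -> skip
r=53=110101 popcount=4 -> KEEP
r=54=110110 popcount=4 -> KEEP
r=55=110111 popcount=5 -> skip
r=56=111000 popcount=3 -> skip
r=57=111001 popcount=4 -> KEEP
Kept rows: 15 23 27 29 30 39 43 45 46 51 53 54 57

Answer: 15 23 27 29 30 39 43 45 46 51 53 54 57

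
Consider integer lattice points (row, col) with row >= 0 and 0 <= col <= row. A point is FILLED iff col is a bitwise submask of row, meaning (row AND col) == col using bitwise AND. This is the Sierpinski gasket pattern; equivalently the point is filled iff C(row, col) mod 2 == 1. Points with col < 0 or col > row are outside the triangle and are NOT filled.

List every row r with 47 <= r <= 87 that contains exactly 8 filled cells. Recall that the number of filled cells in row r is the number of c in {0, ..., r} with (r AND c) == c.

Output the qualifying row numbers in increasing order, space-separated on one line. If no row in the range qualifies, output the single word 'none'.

Row r has 2^popcount(r) filled cells, so we need popcount(r) = log2(8) = 3.
Scan r = 47..87 and keep those with exactly 3 one-bits:
r=47=101111 popcount=5 -> skip
r=48=110000 popcount=2 -> skip
r=49=110001 popcount=3 -> KEEP
r=50=110010 popcount=3 -> KEEP
r=51=110011 popcount=4 -> skip
r=52=110100 popcount=3 -> KEEP
r=53=110101 popcount=4 -> skip
r=54=110110 popcount=4 -> skip
r=55=110111 popcount=5 -> skip
r=56=111000 popcount=3 -> KEEP
r=57=111001 popcount=4 -> skip
r=58=111010 popcount=4 -> skip
r=59=111011 popcount=5 -> skip
r=60=111100 popcount=4 -> skip
r=61=111101 popcount=5 -> skip
r=62=111110 popcount=5 -> skip
r=63=111111 popcount=6 -> skip
r=64=1000000 popcount=1 -> skip
r=65=1000001 popcount=2 -> skip
r=66=1000010 popcount=2 -> skip
r=67=1000011 popcount=3 -> KEEP
r=68=1000100 popcount=2 -> skip
r=69=1000101 popcount=3 -> KEEP
r=70=1000110 popcount=3 -> KEEP
r=71=1000111 popcount=4 -> skip
r=72=1001000 popcount=2 -> skip
r=73=1001001 popcount=3 -> KEEP
r=74=1001010 popcount=3 -> KEEP
r=75=1001011 popcount=4 -> skip
r=76=1001100 popcount=3 -> KEEP
r=77=1001101 popcount=4 -> skip
r=78=1001110 popcount=4 -> skip
r=79=1001111 popcount=5 -> skip
r=80=1010000 popcount=2 -> skip
r=81=1010001 popcount=3 -> KEEP
r=82=1010010 popcount=3 -> KEEP
r=83=1010011 popcount=4 -> skip
r=84=1010100 popcount=3 -> KEEP
r=85=1010101 popcount=4 -> skip
r=86=1010110 popcount=4 -> skip
r=87=1010111 popcount=5 -> skip
Kept rows: 49 50 52 56 67 69 70 73 74 76 81 82 84

Answer: 49 50 52 56 67 69 70 73 74 76 81 82 84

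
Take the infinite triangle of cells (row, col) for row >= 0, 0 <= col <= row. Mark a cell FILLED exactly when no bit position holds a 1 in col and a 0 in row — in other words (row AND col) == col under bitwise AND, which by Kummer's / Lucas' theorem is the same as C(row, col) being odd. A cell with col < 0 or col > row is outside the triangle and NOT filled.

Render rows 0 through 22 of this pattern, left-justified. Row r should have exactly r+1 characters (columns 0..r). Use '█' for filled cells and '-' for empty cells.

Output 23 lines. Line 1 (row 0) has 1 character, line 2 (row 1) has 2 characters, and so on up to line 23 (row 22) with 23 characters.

Answer: █
██
█-█
████
█---█
██--██
█-█-█-█
████████
█-------█
██------██
█-█-----█-█
████----████
█---█---█---█
██--██--██--██
█-█-█-█-█-█-█-█
████████████████
█---------------█
██--------------██
█-█-------------█-█
████------------████
█---█-----------█---█
██--██----------██--██
█-█-█-█---------█-█-█-█

Derivation:
r0=0: █
r1=1: ██
r2=10: █-█
r3=11: ████
r4=100: █---█
r5=101: ██--██
r6=110: █-█-█-█
r7=111: ████████
r8=1000: █-------█
r9=1001: ██------██
r10=1010: █-█-----█-█
r11=1011: ████----████
r12=1100: █---█---█---█
r13=1101: ██--██--██--██
r14=1110: █-█-█-█-█-█-█-█
r15=1111: ████████████████
r16=10000: █---------------█
r17=10001: ██--------------██
r18=10010: █-█-------------█-█
r19=10011: ████------------████
r20=10100: █---█-----------█---█
r21=10101: ██--██----------██--██
r22=10110: █-█-█-█---------█-█-█-█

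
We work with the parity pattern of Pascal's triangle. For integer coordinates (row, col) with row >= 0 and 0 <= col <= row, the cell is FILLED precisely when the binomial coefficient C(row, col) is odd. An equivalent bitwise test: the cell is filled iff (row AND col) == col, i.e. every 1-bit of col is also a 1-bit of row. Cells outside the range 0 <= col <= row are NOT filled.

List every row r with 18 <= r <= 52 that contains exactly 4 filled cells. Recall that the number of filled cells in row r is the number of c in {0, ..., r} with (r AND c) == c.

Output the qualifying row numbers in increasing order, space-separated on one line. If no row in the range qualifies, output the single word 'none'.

Answer: 18 20 24 33 34 36 40 48

Derivation:
Row r has 2^popcount(r) filled cells, so we need popcount(r) = log2(4) = 2.
Scan r = 18..52 and keep those with exactly 2 one-bits:
r=18=10010 popcount=2 -> KEEP
r=19=10011 popcount=3 -> skip
r=20=10100 popcount=2 -> KEEP
r=21=10101 popcount=3 -> skip
r=22=10110 popcount=3 -> skip
r=23=10111 popcount=4 -> skip
r=24=11000 popcount=2 -> KEEP
r=25=11001 popcount=3 -> skip
r=26=11010 popcount=3 -> skip
r=27=11011 popcount=4 -> skip
r=28=11100 popcount=3 -> skip
r=29=11101 popcount=4 -> skip
r=30=11110 popcount=4 -> skip
r=31=11111 popcount=5 -> skip
r=32=100000 popcount=1 -> skip
r=33=100001 popcount=2 -> KEEP
r=34=100010 popcount=2 -> KEEP
r=35=100011 popcount=3 -> skip
r=36=100100 popcount=2 -> KEEP
r=37=100101 popcount=3 -> skip
r=38=100110 popcount=3 -> skip
r=39=100111 popcount=4 -> skip
r=40=101000 popcount=2 -> KEEP
r=41=101001 popcount=3 -> skip
r=42=101010 popcount=3 -> skip
r=43=101011 popcount=4 -> skip
r=44=101100 popcount=3 -> skip
r=45=101101 popcount=4 -> skip
r=46=101110 popcount=4 -> skip
r=47=101111 popcount=5 -> skip
r=48=110000 popcount=2 -> KEEP
r=49=110001 popcount=3 -> skip
r=50=110010 popcount=3 -> skip
r=51=110011 popcount=4 -> skip
r=52=110100 popcount=3 -> skip
Kept rows: 18 20 24 33 34 36 40 48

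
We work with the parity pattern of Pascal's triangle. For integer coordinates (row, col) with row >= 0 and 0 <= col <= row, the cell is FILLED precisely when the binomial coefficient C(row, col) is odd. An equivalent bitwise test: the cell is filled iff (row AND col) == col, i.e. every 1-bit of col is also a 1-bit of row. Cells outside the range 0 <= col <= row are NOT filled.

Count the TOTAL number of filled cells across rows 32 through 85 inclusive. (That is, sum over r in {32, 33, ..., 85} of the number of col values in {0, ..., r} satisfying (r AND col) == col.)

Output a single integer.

Answer: 708

Derivation:
r32=100000 pc1: +2 =2
r33=100001 pc2: +4 =6
r34=100010 pc2: +4 =10
r35=100011 pc3: +8 =18
r36=100100 pc2: +4 =22
r37=100101 pc3: +8 =30
r38=100110 pc3: +8 =38
r39=100111 pc4: +16 =54
r40=101000 pc2: +4 =58
r41=101001 pc3: +8 =66
r42=101010 pc3: +8 =74
r43=101011 pc4: +16 =90
r44=101100 pc3: +8 =98
r45=101101 pc4: +16 =114
r46=101110 pc4: +16 =130
r47=101111 pc5: +32 =162
r48=110000 pc2: +4 =166
r49=110001 pc3: +8 =174
r50=110010 pc3: +8 =182
r51=110011 pc4: +16 =198
r52=110100 pc3: +8 =206
r53=110101 pc4: +16 =222
r54=110110 pc4: +16 =238
r55=110111 pc5: +32 =270
r56=111000 pc3: +8 =278
r57=111001 pc4: +16 =294
r58=111010 pc4: +16 =310
r59=111011 pc5: +32 =342
r60=111100 pc4: +16 =358
r61=111101 pc5: +32 =390
r62=111110 pc5: +32 =422
r63=111111 pc6: +64 =486
r64=1000000 pc1: +2 =488
r65=1000001 pc2: +4 =492
r66=1000010 pc2: +4 =496
r67=1000011 pc3: +8 =504
r68=1000100 pc2: +4 =508
r69=1000101 pc3: +8 =516
r70=1000110 pc3: +8 =524
r71=1000111 pc4: +16 =540
r72=1001000 pc2: +4 =544
r73=1001001 pc3: +8 =552
r74=1001010 pc3: +8 =560
r75=1001011 pc4: +16 =576
r76=1001100 pc3: +8 =584
r77=1001101 pc4: +16 =600
r78=1001110 pc4: +16 =616
r79=1001111 pc5: +32 =648
r80=1010000 pc2: +4 =652
r81=1010001 pc3: +8 =660
r82=1010010 pc3: +8 =668
r83=1010011 pc4: +16 =684
r84=1010100 pc3: +8 =692
r85=1010101 pc4: +16 =708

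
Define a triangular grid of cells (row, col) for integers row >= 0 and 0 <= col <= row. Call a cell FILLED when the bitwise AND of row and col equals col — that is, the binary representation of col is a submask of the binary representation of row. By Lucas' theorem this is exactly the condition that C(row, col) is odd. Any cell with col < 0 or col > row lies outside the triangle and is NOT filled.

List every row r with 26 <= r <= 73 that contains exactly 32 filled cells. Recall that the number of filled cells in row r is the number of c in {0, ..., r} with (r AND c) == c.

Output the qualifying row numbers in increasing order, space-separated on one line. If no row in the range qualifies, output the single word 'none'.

Row r has 2^popcount(r) filled cells, so we need popcount(r) = log2(32) = 5.
Scan r = 26..73 and keep those with exactly 5 one-bits:
r=26=11010 popcount=3 -> skip
r=27=11011 popcount=4 -> skip
r=28=11100 popcount=3 -> skip
r=29=11101 popcount=4 -> skip
r=30=11110 popcount=4 -> skip
r=31=11111 popcount=5 -> KEEP
r=32=100000 popcount=1 -> skip
r=33=100001 popcount=2 -> skip
r=34=100010 popcount=2 -> skip
r=35=100011 popcount=3 -> skip
r=36=100100 popcount=2 -> skip
r=37=100101 popcount=3 -> skip
r=38=100110 popcount=3 -> skip
r=39=100111 popcount=4 -> skip
r=40=101000 popcount=2 -> skip
r=41=101001 popcount=3 -> skip
r=42=101010 popcount=3 -> skip
r=43=101011 popcount=4 -> skip
r=44=101100 popcount=3 -> skip
r=45=101101 popcount=4 -> skip
r=46=101110 popcount=4 -> skip
r=47=101111 popcount=5 -> KEEP
r=48=110000 popcount=2 -> skip
r=49=110001 popcount=3 -> skip
r=50=110010 popcount=3 -> skip
r=51=110011 popcount=4 -> skip
r=52=110100 popcount=3 -> skip
r=53=110101 popcount=4 -> skip
r=54=110110 popcount=4 -> skip
r=55=110111 popcount=5 -> KEEP
r=56=111000 popcount=3 -> skip
r=57=111001 popcount=4 -> skip
r=58=111010 popcount=4 -> skip
r=59=111011 popcount=5 -> KEEP
r=60=111100 popcount=4 -> skip
r=61=111101 popcount=5 -> KEEP
r=62=111110 popcount=5 -> KEEP
r=63=111111 popcount=6 -> skip
r=64=1000000 popcount=1 -> skip
r=65=1000001 popcount=2 -> skip
r=66=1000010 popcount=2 -> skip
r=67=1000011 popcount=3 -> skip
r=68=1000100 popcount=2 -> skip
r=69=1000101 popcount=3 -> skip
r=70=1000110 popcount=3 -> skip
r=71=1000111 popcount=4 -> skip
r=72=1001000 popcount=2 -> skip
r=73=1001001 popcount=3 -> skip
Kept rows: 31 47 55 59 61 62

Answer: 31 47 55 59 61 62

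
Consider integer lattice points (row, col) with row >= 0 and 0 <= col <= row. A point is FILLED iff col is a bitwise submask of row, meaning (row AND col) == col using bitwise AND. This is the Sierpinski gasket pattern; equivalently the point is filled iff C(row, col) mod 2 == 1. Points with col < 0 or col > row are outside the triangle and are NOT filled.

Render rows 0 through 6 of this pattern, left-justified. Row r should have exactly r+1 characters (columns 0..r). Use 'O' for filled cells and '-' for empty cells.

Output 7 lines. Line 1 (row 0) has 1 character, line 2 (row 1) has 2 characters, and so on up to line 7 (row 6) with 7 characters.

Answer: O
OO
O-O
OOOO
O---O
OO--OO
O-O-O-O

Derivation:
r0=0: O
r1=1: OO
r2=10: O-O
r3=11: OOOO
r4=100: O---O
r5=101: OO--OO
r6=110: O-O-O-O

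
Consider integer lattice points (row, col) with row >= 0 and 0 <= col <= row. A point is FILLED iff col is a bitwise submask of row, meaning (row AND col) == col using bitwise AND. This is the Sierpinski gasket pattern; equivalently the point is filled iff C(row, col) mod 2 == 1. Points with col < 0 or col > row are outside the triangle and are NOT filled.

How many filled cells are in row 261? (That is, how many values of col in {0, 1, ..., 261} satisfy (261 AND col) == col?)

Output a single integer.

Answer: 8

Derivation:
261 in binary = 100000101
popcount(261) = number of 1-bits in 100000101 = 3
A col c satisfies (261 AND c) == c iff every set bit of c is also set in 261; each of the 3 set bits of 261 can independently be on or off in c.
count = 2^3 = 8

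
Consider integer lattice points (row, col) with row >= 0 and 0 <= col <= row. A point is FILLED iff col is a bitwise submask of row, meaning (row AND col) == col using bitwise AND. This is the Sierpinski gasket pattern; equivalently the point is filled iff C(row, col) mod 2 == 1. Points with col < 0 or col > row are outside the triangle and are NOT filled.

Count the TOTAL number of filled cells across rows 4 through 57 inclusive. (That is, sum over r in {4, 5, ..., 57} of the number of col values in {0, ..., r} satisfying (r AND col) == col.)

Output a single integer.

Answer: 528

Derivation:
r4=100 pc1: +2 =2
r5=101 pc2: +4 =6
r6=110 pc2: +4 =10
r7=111 pc3: +8 =18
r8=1000 pc1: +2 =20
r9=1001 pc2: +4 =24
r10=1010 pc2: +4 =28
r11=1011 pc3: +8 =36
r12=1100 pc2: +4 =40
r13=1101 pc3: +8 =48
r14=1110 pc3: +8 =56
r15=1111 pc4: +16 =72
r16=10000 pc1: +2 =74
r17=10001 pc2: +4 =78
r18=10010 pc2: +4 =82
r19=10011 pc3: +8 =90
r20=10100 pc2: +4 =94
r21=10101 pc3: +8 =102
r22=10110 pc3: +8 =110
r23=10111 pc4: +16 =126
r24=11000 pc2: +4 =130
r25=11001 pc3: +8 =138
r26=11010 pc3: +8 =146
r27=11011 pc4: +16 =162
r28=11100 pc3: +8 =170
r29=11101 pc4: +16 =186
r30=11110 pc4: +16 =202
r31=11111 pc5: +32 =234
r32=100000 pc1: +2 =236
r33=100001 pc2: +4 =240
r34=100010 pc2: +4 =244
r35=100011 pc3: +8 =252
r36=100100 pc2: +4 =256
r37=100101 pc3: +8 =264
r38=100110 pc3: +8 =272
r39=100111 pc4: +16 =288
r40=101000 pc2: +4 =292
r41=101001 pc3: +8 =300
r42=101010 pc3: +8 =308
r43=101011 pc4: +16 =324
r44=101100 pc3: +8 =332
r45=101101 pc4: +16 =348
r46=101110 pc4: +16 =364
r47=101111 pc5: +32 =396
r48=110000 pc2: +4 =400
r49=110001 pc3: +8 =408
r50=110010 pc3: +8 =416
r51=110011 pc4: +16 =432
r52=110100 pc3: +8 =440
r53=110101 pc4: +16 =456
r54=110110 pc4: +16 =472
r55=110111 pc5: +32 =504
r56=111000 pc3: +8 =512
r57=111001 pc4: +16 =528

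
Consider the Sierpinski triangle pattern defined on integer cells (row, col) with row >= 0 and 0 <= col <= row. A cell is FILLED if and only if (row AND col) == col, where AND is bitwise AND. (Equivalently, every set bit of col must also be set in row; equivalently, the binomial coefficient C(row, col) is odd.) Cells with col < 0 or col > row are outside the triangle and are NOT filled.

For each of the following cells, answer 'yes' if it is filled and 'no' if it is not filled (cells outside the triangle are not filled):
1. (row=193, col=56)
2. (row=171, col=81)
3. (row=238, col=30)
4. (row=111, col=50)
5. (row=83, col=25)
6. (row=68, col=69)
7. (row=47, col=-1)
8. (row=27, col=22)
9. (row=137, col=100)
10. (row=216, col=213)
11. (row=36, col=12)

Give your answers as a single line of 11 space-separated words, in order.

Answer: no no no no no no no no no no no

Derivation:
(193,56): row=0b11000001, col=0b111000, row AND col = 0b0 = 0; 0 != 56 -> empty
(171,81): row=0b10101011, col=0b1010001, row AND col = 0b1 = 1; 1 != 81 -> empty
(238,30): row=0b11101110, col=0b11110, row AND col = 0b1110 = 14; 14 != 30 -> empty
(111,50): row=0b1101111, col=0b110010, row AND col = 0b100010 = 34; 34 != 50 -> empty
(83,25): row=0b1010011, col=0b11001, row AND col = 0b10001 = 17; 17 != 25 -> empty
(68,69): col outside [0, 68] -> not filled
(47,-1): col outside [0, 47] -> not filled
(27,22): row=0b11011, col=0b10110, row AND col = 0b10010 = 18; 18 != 22 -> empty
(137,100): row=0b10001001, col=0b1100100, row AND col = 0b0 = 0; 0 != 100 -> empty
(216,213): row=0b11011000, col=0b11010101, row AND col = 0b11010000 = 208; 208 != 213 -> empty
(36,12): row=0b100100, col=0b1100, row AND col = 0b100 = 4; 4 != 12 -> empty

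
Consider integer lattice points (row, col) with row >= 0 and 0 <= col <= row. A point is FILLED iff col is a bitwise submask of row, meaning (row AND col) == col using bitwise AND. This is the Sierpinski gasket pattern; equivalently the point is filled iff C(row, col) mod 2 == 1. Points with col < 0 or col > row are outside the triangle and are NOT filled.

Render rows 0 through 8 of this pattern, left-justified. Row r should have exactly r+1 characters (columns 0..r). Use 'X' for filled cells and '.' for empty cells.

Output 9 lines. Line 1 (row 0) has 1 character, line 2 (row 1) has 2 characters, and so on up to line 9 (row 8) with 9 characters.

r0=0: X
r1=1: XX
r2=10: X.X
r3=11: XXXX
r4=100: X...X
r5=101: XX..XX
r6=110: X.X.X.X
r7=111: XXXXXXXX
r8=1000: X.......X

Answer: X
XX
X.X
XXXX
X...X
XX..XX
X.X.X.X
XXXXXXXX
X.......X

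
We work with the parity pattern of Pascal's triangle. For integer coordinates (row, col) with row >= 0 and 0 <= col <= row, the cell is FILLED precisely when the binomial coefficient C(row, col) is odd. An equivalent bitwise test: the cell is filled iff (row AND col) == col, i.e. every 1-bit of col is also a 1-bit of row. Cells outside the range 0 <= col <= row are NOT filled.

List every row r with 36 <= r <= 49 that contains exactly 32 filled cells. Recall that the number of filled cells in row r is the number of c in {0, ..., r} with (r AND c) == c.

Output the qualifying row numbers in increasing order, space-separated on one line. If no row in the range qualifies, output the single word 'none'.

Row r has 2^popcount(r) filled cells, so we need popcount(r) = log2(32) = 5.
Scan r = 36..49 and keep those with exactly 5 one-bits:
r=36=100100 popcount=2 -> skip
r=37=100101 popcount=3 -> skip
r=38=100110 popcount=3 -> skip
r=39=100111 popcount=4 -> skip
r=40=101000 popcount=2 -> skip
r=41=101001 popcount=3 -> skip
r=42=101010 popcount=3 -> skip
r=43=101011 popcount=4 -> skip
r=44=101100 popcount=3 -> skip
r=45=101101 popcount=4 -> skip
r=46=101110 popcount=4 -> skip
r=47=101111 popcount=5 -> KEEP
r=48=110000 popcount=2 -> skip
r=49=110001 popcount=3 -> skip
Kept rows: 47

Answer: 47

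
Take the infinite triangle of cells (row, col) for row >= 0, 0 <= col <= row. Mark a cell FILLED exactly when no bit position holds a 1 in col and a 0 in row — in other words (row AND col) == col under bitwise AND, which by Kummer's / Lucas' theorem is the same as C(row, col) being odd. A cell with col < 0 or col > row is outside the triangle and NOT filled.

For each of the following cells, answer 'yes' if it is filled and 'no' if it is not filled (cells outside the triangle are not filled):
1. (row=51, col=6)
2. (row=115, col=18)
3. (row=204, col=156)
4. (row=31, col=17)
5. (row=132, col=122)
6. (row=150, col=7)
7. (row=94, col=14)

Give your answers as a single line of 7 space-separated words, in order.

Answer: no yes no yes no no yes

Derivation:
(51,6): row=0b110011, col=0b110, row AND col = 0b10 = 2; 2 != 6 -> empty
(115,18): row=0b1110011, col=0b10010, row AND col = 0b10010 = 18; 18 == 18 -> filled
(204,156): row=0b11001100, col=0b10011100, row AND col = 0b10001100 = 140; 140 != 156 -> empty
(31,17): row=0b11111, col=0b10001, row AND col = 0b10001 = 17; 17 == 17 -> filled
(132,122): row=0b10000100, col=0b1111010, row AND col = 0b0 = 0; 0 != 122 -> empty
(150,7): row=0b10010110, col=0b111, row AND col = 0b110 = 6; 6 != 7 -> empty
(94,14): row=0b1011110, col=0b1110, row AND col = 0b1110 = 14; 14 == 14 -> filled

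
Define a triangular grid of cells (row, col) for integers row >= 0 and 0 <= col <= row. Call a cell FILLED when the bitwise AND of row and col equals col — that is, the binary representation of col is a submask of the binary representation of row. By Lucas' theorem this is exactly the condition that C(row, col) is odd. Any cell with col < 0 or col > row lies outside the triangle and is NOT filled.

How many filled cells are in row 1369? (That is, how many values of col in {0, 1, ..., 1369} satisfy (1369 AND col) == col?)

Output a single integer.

1369 in binary = 10101011001
popcount(1369) = number of 1-bits in 10101011001 = 6
A col c satisfies (1369 AND c) == c iff every set bit of c is also set in 1369; each of the 6 set bits of 1369 can independently be on or off in c.
count = 2^6 = 64

Answer: 64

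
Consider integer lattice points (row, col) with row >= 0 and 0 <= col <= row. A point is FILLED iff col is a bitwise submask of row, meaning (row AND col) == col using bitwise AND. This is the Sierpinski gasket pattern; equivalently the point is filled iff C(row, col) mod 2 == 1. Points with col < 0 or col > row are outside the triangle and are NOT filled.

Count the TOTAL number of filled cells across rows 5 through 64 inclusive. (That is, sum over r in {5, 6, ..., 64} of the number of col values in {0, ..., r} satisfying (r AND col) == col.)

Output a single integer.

Answer: 720

Derivation:
r5=101 pc2: +4 =4
r6=110 pc2: +4 =8
r7=111 pc3: +8 =16
r8=1000 pc1: +2 =18
r9=1001 pc2: +4 =22
r10=1010 pc2: +4 =26
r11=1011 pc3: +8 =34
r12=1100 pc2: +4 =38
r13=1101 pc3: +8 =46
r14=1110 pc3: +8 =54
r15=1111 pc4: +16 =70
r16=10000 pc1: +2 =72
r17=10001 pc2: +4 =76
r18=10010 pc2: +4 =80
r19=10011 pc3: +8 =88
r20=10100 pc2: +4 =92
r21=10101 pc3: +8 =100
r22=10110 pc3: +8 =108
r23=10111 pc4: +16 =124
r24=11000 pc2: +4 =128
r25=11001 pc3: +8 =136
r26=11010 pc3: +8 =144
r27=11011 pc4: +16 =160
r28=11100 pc3: +8 =168
r29=11101 pc4: +16 =184
r30=11110 pc4: +16 =200
r31=11111 pc5: +32 =232
r32=100000 pc1: +2 =234
r33=100001 pc2: +4 =238
r34=100010 pc2: +4 =242
r35=100011 pc3: +8 =250
r36=100100 pc2: +4 =254
r37=100101 pc3: +8 =262
r38=100110 pc3: +8 =270
r39=100111 pc4: +16 =286
r40=101000 pc2: +4 =290
r41=101001 pc3: +8 =298
r42=101010 pc3: +8 =306
r43=101011 pc4: +16 =322
r44=101100 pc3: +8 =330
r45=101101 pc4: +16 =346
r46=101110 pc4: +16 =362
r47=101111 pc5: +32 =394
r48=110000 pc2: +4 =398
r49=110001 pc3: +8 =406
r50=110010 pc3: +8 =414
r51=110011 pc4: +16 =430
r52=110100 pc3: +8 =438
r53=110101 pc4: +16 =454
r54=110110 pc4: +16 =470
r55=110111 pc5: +32 =502
r56=111000 pc3: +8 =510
r57=111001 pc4: +16 =526
r58=111010 pc4: +16 =542
r59=111011 pc5: +32 =574
r60=111100 pc4: +16 =590
r61=111101 pc5: +32 =622
r62=111110 pc5: +32 =654
r63=111111 pc6: +64 =718
r64=1000000 pc1: +2 =720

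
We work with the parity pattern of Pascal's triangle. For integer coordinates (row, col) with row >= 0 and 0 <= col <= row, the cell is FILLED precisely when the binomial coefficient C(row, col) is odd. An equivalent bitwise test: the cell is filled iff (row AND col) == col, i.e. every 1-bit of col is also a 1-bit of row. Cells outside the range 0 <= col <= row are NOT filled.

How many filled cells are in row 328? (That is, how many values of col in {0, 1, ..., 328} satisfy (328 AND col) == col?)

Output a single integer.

Answer: 8

Derivation:
328 in binary = 101001000
popcount(328) = number of 1-bits in 101001000 = 3
A col c satisfies (328 AND c) == c iff every set bit of c is also set in 328; each of the 3 set bits of 328 can independently be on or off in c.
count = 2^3 = 8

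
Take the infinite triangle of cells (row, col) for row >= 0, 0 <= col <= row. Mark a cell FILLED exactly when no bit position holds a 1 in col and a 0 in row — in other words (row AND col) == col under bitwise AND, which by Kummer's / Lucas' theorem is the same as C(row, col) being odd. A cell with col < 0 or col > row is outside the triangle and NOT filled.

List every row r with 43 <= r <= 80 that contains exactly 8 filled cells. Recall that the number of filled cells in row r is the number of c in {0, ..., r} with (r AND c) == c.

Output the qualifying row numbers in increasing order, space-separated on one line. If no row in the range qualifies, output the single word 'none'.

Row r has 2^popcount(r) filled cells, so we need popcount(r) = log2(8) = 3.
Scan r = 43..80 and keep those with exactly 3 one-bits:
r=43=101011 popcount=4 -> skip
r=44=101100 popcount=3 -> KEEP
r=45=101101 popcount=4 -> skip
r=46=101110 popcount=4 -> skip
r=47=101111 popcount=5 -> skip
r=48=110000 popcount=2 -> skip
r=49=110001 popcount=3 -> KEEP
r=50=110010 popcount=3 -> KEEP
r=51=110011 popcount=4 -> skip
r=52=110100 popcount=3 -> KEEP
r=53=110101 popcount=4 -> skip
r=54=110110 popcount=4 -> skip
r=55=110111 popcount=5 -> skip
r=56=111000 popcount=3 -> KEEP
r=57=111001 popcount=4 -> skip
r=58=111010 popcount=4 -> skip
r=59=111011 popcount=5 -> skip
r=60=111100 popcount=4 -> skip
r=61=111101 popcount=5 -> skip
r=62=111110 popcount=5 -> skip
r=63=111111 popcount=6 -> skip
r=64=1000000 popcount=1 -> skip
r=65=1000001 popcount=2 -> skip
r=66=1000010 popcount=2 -> skip
r=67=1000011 popcount=3 -> KEEP
r=68=1000100 popcount=2 -> skip
r=69=1000101 popcount=3 -> KEEP
r=70=1000110 popcount=3 -> KEEP
r=71=1000111 popcount=4 -> skip
r=72=1001000 popcount=2 -> skip
r=73=1001001 popcount=3 -> KEEP
r=74=1001010 popcount=3 -> KEEP
r=75=1001011 popcount=4 -> skip
r=76=1001100 popcount=3 -> KEEP
r=77=1001101 popcount=4 -> skip
r=78=1001110 popcount=4 -> skip
r=79=1001111 popcount=5 -> skip
r=80=1010000 popcount=2 -> skip
Kept rows: 44 49 50 52 56 67 69 70 73 74 76

Answer: 44 49 50 52 56 67 69 70 73 74 76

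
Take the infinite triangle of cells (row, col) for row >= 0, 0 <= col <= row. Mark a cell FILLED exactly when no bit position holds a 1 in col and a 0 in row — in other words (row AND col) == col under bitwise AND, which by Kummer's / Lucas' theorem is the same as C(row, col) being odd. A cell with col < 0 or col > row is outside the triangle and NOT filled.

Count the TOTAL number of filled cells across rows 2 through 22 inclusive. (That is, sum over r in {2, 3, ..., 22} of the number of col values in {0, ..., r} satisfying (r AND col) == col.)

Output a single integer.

r2=10 pc1: +2 =2
r3=11 pc2: +4 =6
r4=100 pc1: +2 =8
r5=101 pc2: +4 =12
r6=110 pc2: +4 =16
r7=111 pc3: +8 =24
r8=1000 pc1: +2 =26
r9=1001 pc2: +4 =30
r10=1010 pc2: +4 =34
r11=1011 pc3: +8 =42
r12=1100 pc2: +4 =46
r13=1101 pc3: +8 =54
r14=1110 pc3: +8 =62
r15=1111 pc4: +16 =78
r16=10000 pc1: +2 =80
r17=10001 pc2: +4 =84
r18=10010 pc2: +4 =88
r19=10011 pc3: +8 =96
r20=10100 pc2: +4 =100
r21=10101 pc3: +8 =108
r22=10110 pc3: +8 =116

Answer: 116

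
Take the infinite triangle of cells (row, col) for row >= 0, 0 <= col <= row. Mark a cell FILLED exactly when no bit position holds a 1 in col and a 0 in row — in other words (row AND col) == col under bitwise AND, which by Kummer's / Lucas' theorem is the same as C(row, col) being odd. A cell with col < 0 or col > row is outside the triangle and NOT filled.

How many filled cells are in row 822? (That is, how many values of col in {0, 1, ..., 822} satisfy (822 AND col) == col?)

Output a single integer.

822 in binary = 1100110110
popcount(822) = number of 1-bits in 1100110110 = 6
A col c satisfies (822 AND c) == c iff every set bit of c is also set in 822; each of the 6 set bits of 822 can independently be on or off in c.
count = 2^6 = 64

Answer: 64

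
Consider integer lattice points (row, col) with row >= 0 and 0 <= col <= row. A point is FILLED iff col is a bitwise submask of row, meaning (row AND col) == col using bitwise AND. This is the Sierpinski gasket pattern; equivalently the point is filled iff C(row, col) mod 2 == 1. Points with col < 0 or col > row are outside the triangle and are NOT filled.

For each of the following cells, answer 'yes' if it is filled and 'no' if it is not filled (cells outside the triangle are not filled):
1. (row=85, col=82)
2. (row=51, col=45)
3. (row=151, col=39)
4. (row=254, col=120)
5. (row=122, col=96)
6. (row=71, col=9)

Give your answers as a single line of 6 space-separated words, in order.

Answer: no no no yes yes no

Derivation:
(85,82): row=0b1010101, col=0b1010010, row AND col = 0b1010000 = 80; 80 != 82 -> empty
(51,45): row=0b110011, col=0b101101, row AND col = 0b100001 = 33; 33 != 45 -> empty
(151,39): row=0b10010111, col=0b100111, row AND col = 0b111 = 7; 7 != 39 -> empty
(254,120): row=0b11111110, col=0b1111000, row AND col = 0b1111000 = 120; 120 == 120 -> filled
(122,96): row=0b1111010, col=0b1100000, row AND col = 0b1100000 = 96; 96 == 96 -> filled
(71,9): row=0b1000111, col=0b1001, row AND col = 0b1 = 1; 1 != 9 -> empty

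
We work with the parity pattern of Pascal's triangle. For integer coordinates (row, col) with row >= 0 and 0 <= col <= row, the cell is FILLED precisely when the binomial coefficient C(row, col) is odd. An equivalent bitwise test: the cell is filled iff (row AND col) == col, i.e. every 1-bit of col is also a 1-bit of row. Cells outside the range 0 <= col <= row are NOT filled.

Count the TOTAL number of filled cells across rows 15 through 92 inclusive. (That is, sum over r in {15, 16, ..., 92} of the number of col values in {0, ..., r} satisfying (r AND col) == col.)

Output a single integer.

Answer: 1022

Derivation:
r15=1111 pc4: +16 =16
r16=10000 pc1: +2 =18
r17=10001 pc2: +4 =22
r18=10010 pc2: +4 =26
r19=10011 pc3: +8 =34
r20=10100 pc2: +4 =38
r21=10101 pc3: +8 =46
r22=10110 pc3: +8 =54
r23=10111 pc4: +16 =70
r24=11000 pc2: +4 =74
r25=11001 pc3: +8 =82
r26=11010 pc3: +8 =90
r27=11011 pc4: +16 =106
r28=11100 pc3: +8 =114
r29=11101 pc4: +16 =130
r30=11110 pc4: +16 =146
r31=11111 pc5: +32 =178
r32=100000 pc1: +2 =180
r33=100001 pc2: +4 =184
r34=100010 pc2: +4 =188
r35=100011 pc3: +8 =196
r36=100100 pc2: +4 =200
r37=100101 pc3: +8 =208
r38=100110 pc3: +8 =216
r39=100111 pc4: +16 =232
r40=101000 pc2: +4 =236
r41=101001 pc3: +8 =244
r42=101010 pc3: +8 =252
r43=101011 pc4: +16 =268
r44=101100 pc3: +8 =276
r45=101101 pc4: +16 =292
r46=101110 pc4: +16 =308
r47=101111 pc5: +32 =340
r48=110000 pc2: +4 =344
r49=110001 pc3: +8 =352
r50=110010 pc3: +8 =360
r51=110011 pc4: +16 =376
r52=110100 pc3: +8 =384
r53=110101 pc4: +16 =400
r54=110110 pc4: +16 =416
r55=110111 pc5: +32 =448
r56=111000 pc3: +8 =456
r57=111001 pc4: +16 =472
r58=111010 pc4: +16 =488
r59=111011 pc5: +32 =520
r60=111100 pc4: +16 =536
r61=111101 pc5: +32 =568
r62=111110 pc5: +32 =600
r63=111111 pc6: +64 =664
r64=1000000 pc1: +2 =666
r65=1000001 pc2: +4 =670
r66=1000010 pc2: +4 =674
r67=1000011 pc3: +8 =682
r68=1000100 pc2: +4 =686
r69=1000101 pc3: +8 =694
r70=1000110 pc3: +8 =702
r71=1000111 pc4: +16 =718
r72=1001000 pc2: +4 =722
r73=1001001 pc3: +8 =730
r74=1001010 pc3: +8 =738
r75=1001011 pc4: +16 =754
r76=1001100 pc3: +8 =762
r77=1001101 pc4: +16 =778
r78=1001110 pc4: +16 =794
r79=1001111 pc5: +32 =826
r80=1010000 pc2: +4 =830
r81=1010001 pc3: +8 =838
r82=1010010 pc3: +8 =846
r83=1010011 pc4: +16 =862
r84=1010100 pc3: +8 =870
r85=1010101 pc4: +16 =886
r86=1010110 pc4: +16 =902
r87=1010111 pc5: +32 =934
r88=1011000 pc3: +8 =942
r89=1011001 pc4: +16 =958
r90=1011010 pc4: +16 =974
r91=1011011 pc5: +32 =1006
r92=1011100 pc4: +16 =1022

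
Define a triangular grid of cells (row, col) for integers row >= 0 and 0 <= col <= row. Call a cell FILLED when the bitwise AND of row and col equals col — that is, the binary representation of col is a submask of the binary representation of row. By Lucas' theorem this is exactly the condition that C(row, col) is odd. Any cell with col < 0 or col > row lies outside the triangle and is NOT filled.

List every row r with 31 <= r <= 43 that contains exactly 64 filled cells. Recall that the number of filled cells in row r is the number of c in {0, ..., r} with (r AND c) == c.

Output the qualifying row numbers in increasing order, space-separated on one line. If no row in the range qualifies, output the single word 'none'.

Row r has 2^popcount(r) filled cells, so we need popcount(r) = log2(64) = 6.
Scan r = 31..43 and keep those with exactly 6 one-bits:
r=31=11111 popcount=5 -> skip
r=32=100000 popcount=1 -> skip
r=33=100001 popcount=2 -> skip
r=34=100010 popcount=2 -> skip
r=35=100011 popcount=3 -> skip
r=36=100100 popcount=2 -> skip
r=37=100101 popcount=3 -> skip
r=38=100110 popcount=3 -> skip
r=39=100111 popcount=4 -> skip
r=40=101000 popcount=2 -> skip
r=41=101001 popcount=3 -> skip
r=42=101010 popcount=3 -> skip
r=43=101011 popcount=4 -> skip
Kept rows: none

Answer: none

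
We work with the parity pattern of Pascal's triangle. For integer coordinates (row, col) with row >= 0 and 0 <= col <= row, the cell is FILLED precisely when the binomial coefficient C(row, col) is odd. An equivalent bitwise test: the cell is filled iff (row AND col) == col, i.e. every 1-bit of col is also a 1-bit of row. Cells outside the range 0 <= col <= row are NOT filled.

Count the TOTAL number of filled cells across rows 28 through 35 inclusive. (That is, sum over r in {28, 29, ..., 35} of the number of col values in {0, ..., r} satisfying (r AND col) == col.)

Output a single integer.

r28=11100 pc3: +8 =8
r29=11101 pc4: +16 =24
r30=11110 pc4: +16 =40
r31=11111 pc5: +32 =72
r32=100000 pc1: +2 =74
r33=100001 pc2: +4 =78
r34=100010 pc2: +4 =82
r35=100011 pc3: +8 =90

Answer: 90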